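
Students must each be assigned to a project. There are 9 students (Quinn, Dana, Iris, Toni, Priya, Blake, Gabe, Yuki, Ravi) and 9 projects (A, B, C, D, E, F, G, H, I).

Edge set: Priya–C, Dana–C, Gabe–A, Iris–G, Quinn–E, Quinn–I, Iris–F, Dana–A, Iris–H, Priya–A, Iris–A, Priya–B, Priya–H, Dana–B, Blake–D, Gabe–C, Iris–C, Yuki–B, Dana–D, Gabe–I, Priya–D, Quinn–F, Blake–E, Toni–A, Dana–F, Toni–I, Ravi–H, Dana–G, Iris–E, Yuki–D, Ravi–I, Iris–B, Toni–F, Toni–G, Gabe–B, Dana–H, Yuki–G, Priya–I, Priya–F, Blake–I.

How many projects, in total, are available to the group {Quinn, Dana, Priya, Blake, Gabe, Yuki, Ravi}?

The union of neighbours of {Quinn, Dana, Priya, Blake, Gabe, Yuki, Ravi} is {A, B, C, D, E, F, G, H, I}, which has 9 elements.
Since |N(S)| = 9 ≥ |S| = 7, Hall's condition holds for this subset.

9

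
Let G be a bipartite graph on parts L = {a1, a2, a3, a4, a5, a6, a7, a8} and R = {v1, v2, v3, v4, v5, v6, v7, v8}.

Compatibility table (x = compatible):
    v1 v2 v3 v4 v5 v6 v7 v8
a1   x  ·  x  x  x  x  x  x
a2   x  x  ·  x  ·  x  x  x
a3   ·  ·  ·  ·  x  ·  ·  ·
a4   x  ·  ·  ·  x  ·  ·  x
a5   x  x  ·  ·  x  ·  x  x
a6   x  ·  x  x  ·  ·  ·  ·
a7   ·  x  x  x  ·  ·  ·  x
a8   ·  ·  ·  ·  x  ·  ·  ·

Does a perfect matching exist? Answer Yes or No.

No

The set {a3, a8} has only 1 neighbour ({v5}), so by Hall's theorem at most 7 of the 8 left vertices can be matched.
Hence no matching covers every left vertex.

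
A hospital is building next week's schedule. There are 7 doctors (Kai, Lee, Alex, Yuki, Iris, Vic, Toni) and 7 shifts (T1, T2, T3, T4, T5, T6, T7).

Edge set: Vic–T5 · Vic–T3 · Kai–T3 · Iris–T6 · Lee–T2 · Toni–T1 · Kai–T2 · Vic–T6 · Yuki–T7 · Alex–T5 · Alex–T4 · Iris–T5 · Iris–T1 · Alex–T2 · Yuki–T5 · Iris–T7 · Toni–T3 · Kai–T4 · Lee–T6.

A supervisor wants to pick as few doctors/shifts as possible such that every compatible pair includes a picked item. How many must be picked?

{Kai, Lee, Alex, Yuki, Iris, Vic, Toni} is a vertex cover of size 7: every edge has an endpoint in this set.
No smaller cover exists because Kai–T4, Lee–T6, Alex–T2, Yuki–T5, Iris–T7, Vic–T3, Toni–T1 is a matching of size 7, and a cover must include an endpoint of each of these disjoint edges (König's theorem).

7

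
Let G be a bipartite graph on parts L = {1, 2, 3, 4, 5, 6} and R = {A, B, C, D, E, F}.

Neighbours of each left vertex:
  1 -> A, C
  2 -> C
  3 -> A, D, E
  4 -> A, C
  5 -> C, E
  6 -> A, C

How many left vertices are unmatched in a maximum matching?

2

One maximum matching: 1-A, 2-C, 3-D, 5-E.
The set {1, 2, 4, 6} has only 2 neighbours ({A, C}), so by Hall's theorem at most 4 of the 6 left vertices can be matched.
That matches 4 of the 6, leaving 2 unmatched; no matching can do better.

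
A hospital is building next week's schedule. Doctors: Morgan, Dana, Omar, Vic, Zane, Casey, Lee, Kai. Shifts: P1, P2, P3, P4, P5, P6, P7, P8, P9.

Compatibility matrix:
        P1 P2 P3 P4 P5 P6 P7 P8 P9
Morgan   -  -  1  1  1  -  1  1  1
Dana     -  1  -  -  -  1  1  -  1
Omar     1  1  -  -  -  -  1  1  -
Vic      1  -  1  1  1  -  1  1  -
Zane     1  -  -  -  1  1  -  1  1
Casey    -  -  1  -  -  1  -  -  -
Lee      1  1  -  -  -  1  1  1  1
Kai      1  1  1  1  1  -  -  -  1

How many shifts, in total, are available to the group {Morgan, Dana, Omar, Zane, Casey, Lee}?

9

The union of neighbours of {Morgan, Dana, Omar, Zane, Casey, Lee} is {P1, P2, P3, P4, P5, P6, P7, P8, P9}, which has 9 elements.
Since |N(S)| = 9 ≥ |S| = 6, Hall's condition holds for this subset.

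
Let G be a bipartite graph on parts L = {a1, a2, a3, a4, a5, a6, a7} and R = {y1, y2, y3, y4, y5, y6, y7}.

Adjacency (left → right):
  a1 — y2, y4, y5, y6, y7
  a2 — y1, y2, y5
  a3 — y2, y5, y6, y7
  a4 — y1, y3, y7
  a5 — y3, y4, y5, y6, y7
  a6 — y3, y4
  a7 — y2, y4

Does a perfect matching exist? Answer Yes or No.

Yes

A valid assignment of size 7: a1–y7, a2–y1, a3–y5, a4–y3, a5–y6, a6–y4, a7–y2.
All 7 left vertices are covered.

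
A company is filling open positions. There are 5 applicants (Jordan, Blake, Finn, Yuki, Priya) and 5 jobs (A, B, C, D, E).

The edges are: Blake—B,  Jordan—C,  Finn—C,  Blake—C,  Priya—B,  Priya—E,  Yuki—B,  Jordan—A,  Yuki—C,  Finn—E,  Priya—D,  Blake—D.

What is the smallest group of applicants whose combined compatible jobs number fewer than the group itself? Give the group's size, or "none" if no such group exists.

A matching saturating every applicant exists, for instance Jordan→A, Blake→D, Finn→E, Yuki→C, Priya→B.
By Hall's marriage theorem, this means |N(S)| ≥ |S| for every subset S, so no violating subset exists.

none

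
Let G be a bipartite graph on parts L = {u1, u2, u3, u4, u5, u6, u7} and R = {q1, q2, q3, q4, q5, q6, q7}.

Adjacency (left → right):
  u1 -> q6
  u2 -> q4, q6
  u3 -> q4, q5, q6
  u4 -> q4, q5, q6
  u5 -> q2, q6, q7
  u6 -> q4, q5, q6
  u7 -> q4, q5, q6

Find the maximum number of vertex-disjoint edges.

For example, pair u1-q6, u2-q4, u3-q5, u5-q2.
The set {u1, u2, u3, u4, u6, u7} has only 3 neighbours ({q4, q5, q6}), so by Hall's theorem at most 4 of the 7 left vertices can be matched.

4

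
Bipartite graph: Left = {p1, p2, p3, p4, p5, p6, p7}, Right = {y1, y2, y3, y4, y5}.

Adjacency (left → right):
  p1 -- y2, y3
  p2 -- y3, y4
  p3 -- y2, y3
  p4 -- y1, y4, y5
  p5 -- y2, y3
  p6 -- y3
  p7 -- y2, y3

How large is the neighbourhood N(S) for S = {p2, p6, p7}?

The union of neighbours of {p2, p6, p7} is {y2, y3, y4}, which has 3 elements.
Since |N(S)| = 3 ≥ |S| = 3, Hall's condition holds for this subset.

3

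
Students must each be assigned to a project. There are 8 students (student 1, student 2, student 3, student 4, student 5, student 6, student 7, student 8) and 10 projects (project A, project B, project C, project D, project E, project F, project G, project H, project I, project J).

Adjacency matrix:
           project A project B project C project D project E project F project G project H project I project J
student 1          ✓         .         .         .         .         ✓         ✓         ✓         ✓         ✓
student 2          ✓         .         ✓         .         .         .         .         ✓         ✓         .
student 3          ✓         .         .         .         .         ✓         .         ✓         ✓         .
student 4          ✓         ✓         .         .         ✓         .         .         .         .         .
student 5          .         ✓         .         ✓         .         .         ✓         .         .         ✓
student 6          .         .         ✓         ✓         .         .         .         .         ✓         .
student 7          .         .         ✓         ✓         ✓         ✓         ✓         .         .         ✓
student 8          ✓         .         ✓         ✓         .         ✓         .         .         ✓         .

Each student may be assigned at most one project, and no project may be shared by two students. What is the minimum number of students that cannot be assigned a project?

0

A valid assignment of size 8: student 1→project G, student 2→project C, student 3→project A, student 4→project E, student 5→project B, student 6→project I, student 7→project J, student 8→project F.
This saturates every student, so 8 is the maximum.
That matches 8 of the 8, leaving 0 unmatched; no matching can do better.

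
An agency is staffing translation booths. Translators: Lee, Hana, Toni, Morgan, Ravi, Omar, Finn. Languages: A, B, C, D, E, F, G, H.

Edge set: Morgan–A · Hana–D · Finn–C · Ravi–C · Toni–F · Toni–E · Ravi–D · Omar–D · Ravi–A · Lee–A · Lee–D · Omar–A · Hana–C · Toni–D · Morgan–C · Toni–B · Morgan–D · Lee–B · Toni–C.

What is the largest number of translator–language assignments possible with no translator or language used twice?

For example, pair Lee→B, Hana→D, Toni→E, Morgan→A, Ravi→C.
The set {Hana, Morgan, Ravi, Omar, Finn} has only 3 neighbours ({A, C, D}), so by Hall's theorem at most 5 of the 7 translators can be matched.

5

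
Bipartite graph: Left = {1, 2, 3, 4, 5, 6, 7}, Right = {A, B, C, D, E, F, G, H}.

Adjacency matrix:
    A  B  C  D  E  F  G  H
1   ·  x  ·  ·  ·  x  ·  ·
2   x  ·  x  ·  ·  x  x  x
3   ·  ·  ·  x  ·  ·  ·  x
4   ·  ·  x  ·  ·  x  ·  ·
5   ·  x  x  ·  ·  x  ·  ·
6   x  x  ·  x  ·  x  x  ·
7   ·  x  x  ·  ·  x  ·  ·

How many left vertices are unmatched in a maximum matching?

For example, pair 1–F, 2–A, 3–D, 4–C, 5–B, 6–G.
The set {1, 4, 5, 7} has only 3 neighbours ({B, C, F}), so by Hall's theorem at most 6 of the 7 left vertices can be matched.
That matches 6 of the 7, leaving 1 unmatched; no matching can do better.

1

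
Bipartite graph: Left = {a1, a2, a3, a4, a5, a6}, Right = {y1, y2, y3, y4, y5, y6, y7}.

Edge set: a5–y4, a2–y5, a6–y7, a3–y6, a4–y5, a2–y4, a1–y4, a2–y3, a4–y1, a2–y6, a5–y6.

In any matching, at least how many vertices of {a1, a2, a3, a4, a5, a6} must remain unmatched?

1

One maximum matching: a1-y4, a2-y3, a3-y6, a4-y1, a6-y7.
The set {a1, a3, a5} has only 2 neighbours ({y4, y6}), so by Hall's theorem at most 5 of the 6 left vertices can be matched.
That matches 5 of the 6, leaving 1 unmatched; no matching can do better.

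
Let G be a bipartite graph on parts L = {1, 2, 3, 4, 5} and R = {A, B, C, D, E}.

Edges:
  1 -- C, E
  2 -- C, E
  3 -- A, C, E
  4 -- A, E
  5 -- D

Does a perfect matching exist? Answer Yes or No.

The set {1, 2, 3, 4} has only 3 neighbours ({A, C, E}), so by Hall's theorem at most 4 of the 5 left vertices can be matched.
Hence no matching covers every left vertex.

No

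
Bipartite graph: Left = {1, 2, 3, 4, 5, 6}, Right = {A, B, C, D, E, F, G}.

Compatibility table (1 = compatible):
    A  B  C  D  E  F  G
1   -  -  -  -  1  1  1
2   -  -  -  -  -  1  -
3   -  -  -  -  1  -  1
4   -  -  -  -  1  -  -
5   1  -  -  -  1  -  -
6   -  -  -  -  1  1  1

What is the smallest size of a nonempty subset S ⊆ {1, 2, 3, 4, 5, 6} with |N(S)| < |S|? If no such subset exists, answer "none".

4

Take S = {1, 2, 3, 4}. Its neighbourhood is {E, F, G}, so |N(S)| = 3 < |S| = 4.
Every subset of size less than 4 has at least as many neighbours as members, so 4 is the minimum.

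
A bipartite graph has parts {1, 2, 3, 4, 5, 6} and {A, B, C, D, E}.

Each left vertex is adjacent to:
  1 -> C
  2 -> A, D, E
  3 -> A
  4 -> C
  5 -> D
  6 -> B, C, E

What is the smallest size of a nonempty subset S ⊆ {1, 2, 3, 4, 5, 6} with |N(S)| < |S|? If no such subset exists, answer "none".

Take S = {1, 4}. Its neighbourhood is {C}, so |N(S)| = 1 < |S| = 2.
No single vertex violates Hall's condition since each has at least one neighbour, so 2 is the minimum.

2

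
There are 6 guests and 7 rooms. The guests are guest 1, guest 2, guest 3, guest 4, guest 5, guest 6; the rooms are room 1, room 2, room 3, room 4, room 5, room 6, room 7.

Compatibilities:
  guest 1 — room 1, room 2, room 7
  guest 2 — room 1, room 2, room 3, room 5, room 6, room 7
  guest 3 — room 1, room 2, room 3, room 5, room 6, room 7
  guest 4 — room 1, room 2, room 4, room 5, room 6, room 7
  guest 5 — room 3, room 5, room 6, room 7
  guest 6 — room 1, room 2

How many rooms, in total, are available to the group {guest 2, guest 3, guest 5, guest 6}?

6

The union of neighbours of {guest 2, guest 3, guest 5, guest 6} is {room 1, room 2, room 3, room 5, room 6, room 7}, which has 6 elements.
Since |N(S)| = 6 ≥ |S| = 4, Hall's condition holds for this subset.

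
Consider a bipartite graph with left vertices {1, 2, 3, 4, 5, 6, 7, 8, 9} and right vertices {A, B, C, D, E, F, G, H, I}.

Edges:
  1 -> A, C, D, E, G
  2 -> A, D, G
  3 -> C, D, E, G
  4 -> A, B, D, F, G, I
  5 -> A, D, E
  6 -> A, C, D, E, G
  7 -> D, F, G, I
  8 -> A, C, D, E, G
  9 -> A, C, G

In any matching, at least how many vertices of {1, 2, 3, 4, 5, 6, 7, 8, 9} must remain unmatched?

A valid assignment of size 7: 1-A, 2-D, 3-C, 4-B, 5-E, 6-G, 7-F.
The set {1, 2, 3, 5, 6, 8, 9} has only 5 neighbours ({A, C, D, E, G}), so by Hall's theorem at most 7 of the 9 left vertices can be matched.
That matches 7 of the 9, leaving 2 unmatched; no matching can do better.

2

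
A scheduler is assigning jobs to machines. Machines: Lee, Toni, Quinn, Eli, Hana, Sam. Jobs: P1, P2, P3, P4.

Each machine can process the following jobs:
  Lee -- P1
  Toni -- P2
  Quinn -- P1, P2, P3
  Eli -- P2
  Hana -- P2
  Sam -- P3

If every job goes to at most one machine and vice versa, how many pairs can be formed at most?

For example, pair Lee-P1, Toni-P2, Quinn-P3.
The set {Lee, Toni, Quinn, Eli, Hana, Sam} has only 3 neighbours ({P1, P2, P3}), so by Hall's theorem at most 3 of the 6 machines can be matched.

3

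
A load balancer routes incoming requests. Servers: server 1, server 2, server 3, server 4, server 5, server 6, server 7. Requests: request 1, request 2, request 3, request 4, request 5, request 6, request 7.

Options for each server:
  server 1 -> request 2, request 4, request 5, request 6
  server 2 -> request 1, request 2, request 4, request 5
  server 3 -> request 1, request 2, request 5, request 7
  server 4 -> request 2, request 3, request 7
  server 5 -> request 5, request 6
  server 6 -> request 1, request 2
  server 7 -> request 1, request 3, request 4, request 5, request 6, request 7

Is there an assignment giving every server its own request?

Yes

One maximum matching: server 1-request 4, server 2-request 2, server 3-request 5, server 4-request 3, server 5-request 6, server 6-request 1, server 7-request 7.
All 7 servers are covered.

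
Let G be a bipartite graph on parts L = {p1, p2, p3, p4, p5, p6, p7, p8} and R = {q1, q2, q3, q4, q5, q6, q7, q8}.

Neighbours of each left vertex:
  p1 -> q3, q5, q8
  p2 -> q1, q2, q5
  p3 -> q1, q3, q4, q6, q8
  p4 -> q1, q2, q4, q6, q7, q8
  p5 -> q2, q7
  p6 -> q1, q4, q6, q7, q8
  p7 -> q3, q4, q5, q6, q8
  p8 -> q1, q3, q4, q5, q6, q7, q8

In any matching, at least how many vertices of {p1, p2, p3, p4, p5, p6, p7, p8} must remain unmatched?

0

A valid assignment of size 8: p1→q3, p2→q5, p3→q8, p4→q1, p5→q2, p6→q7, p7→q4, p8→q6.
All 8 left vertices are matched, so no larger matching exists.
That matches 8 of the 8, leaving 0 unmatched; no matching can do better.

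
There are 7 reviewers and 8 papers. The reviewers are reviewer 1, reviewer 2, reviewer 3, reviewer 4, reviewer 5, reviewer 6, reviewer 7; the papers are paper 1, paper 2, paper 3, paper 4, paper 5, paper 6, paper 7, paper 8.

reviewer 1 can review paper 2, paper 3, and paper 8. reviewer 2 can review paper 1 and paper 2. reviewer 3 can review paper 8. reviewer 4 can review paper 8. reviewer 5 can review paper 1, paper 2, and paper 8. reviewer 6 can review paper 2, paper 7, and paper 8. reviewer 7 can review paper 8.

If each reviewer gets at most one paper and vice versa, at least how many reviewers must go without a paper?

2

One maximum matching: reviewer 1–paper 3, reviewer 2–paper 2, reviewer 3–paper 8, reviewer 5–paper 1, reviewer 6–paper 7.
The set {reviewer 3, reviewer 4, reviewer 7} has only 1 neighbour ({paper 8}), so by Hall's theorem at most 5 of the 7 reviewers can be matched.
That matches 5 of the 7, leaving 2 unmatched; no matching can do better.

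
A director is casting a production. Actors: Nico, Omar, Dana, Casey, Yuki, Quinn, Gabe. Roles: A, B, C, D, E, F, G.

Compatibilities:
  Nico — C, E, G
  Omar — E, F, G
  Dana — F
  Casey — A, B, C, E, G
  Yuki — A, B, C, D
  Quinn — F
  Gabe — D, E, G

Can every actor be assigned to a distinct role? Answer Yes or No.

No

The set {Dana, Quinn} has only 1 neighbour ({F}), so by Hall's theorem at most 6 of the 7 actors can be matched.
Hence no matching covers every actor.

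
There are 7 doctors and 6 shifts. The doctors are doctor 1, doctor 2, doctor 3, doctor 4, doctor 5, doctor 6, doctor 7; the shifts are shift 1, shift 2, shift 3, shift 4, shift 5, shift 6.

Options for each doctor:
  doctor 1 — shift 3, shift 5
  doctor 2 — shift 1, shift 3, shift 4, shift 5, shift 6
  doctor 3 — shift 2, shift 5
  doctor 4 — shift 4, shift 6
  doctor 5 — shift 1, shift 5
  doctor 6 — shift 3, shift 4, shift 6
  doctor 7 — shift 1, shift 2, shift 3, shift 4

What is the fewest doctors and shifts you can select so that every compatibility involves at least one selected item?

6

A maximum matching has 6 edges (e.g. doctor 1–shift 3, doctor 2–shift 5, doctor 3–shift 2, doctor 4–shift 4, doctor 5–shift 1, doctor 6–shift 6).
By König's theorem the minimum vertex cover has the same size. One such cover is {shift 1, shift 2, shift 3, shift 4, shift 5, shift 6}.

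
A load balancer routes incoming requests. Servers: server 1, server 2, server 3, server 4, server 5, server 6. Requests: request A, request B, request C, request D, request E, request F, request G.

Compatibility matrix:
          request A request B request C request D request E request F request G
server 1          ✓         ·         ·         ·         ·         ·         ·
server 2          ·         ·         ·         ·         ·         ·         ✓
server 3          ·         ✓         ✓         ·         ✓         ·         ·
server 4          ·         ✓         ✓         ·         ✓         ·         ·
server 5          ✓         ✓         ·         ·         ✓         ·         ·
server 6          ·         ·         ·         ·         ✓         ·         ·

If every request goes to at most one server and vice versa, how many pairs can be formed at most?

For example, pair server 1-request A, server 2-request G, server 3-request B, server 4-request C, server 5-request E.
The set {server 1, server 3, server 4, server 5, server 6} has only 4 neighbours ({request A, request B, request C, request E}), so by Hall's theorem at most 5 of the 6 servers can be matched.

5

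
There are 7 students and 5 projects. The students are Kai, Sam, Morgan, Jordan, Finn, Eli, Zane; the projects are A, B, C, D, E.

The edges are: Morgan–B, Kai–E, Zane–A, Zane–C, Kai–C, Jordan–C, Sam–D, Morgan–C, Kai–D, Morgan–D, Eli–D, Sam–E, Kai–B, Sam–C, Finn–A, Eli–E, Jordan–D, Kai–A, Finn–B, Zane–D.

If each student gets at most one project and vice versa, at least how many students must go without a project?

For example, pair Kai–A, Sam–E, Morgan–C, Jordan–D, Finn–B.
The set {Kai, Sam, Morgan, Jordan, Finn, Eli, Zane} has only 5 neighbours ({A, B, C, D, E}), so by Hall's theorem at most 5 of the 7 students can be matched.
That matches 5 of the 7, leaving 2 unmatched; no matching can do better.

2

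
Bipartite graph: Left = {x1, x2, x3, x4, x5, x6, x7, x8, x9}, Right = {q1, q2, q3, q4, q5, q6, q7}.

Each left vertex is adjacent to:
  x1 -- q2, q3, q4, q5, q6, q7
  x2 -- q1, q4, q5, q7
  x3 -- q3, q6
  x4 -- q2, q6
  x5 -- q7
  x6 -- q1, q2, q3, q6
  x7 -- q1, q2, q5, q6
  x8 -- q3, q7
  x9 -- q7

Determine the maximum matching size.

One maximum matching: x1→q4, x2→q5, x3→q3, x4→q2, x5→q7, x6→q1, x7→q6.
The set {x1, x2, x3, x4, x5, x6, x7, x8, x9} has only 7 neighbours ({q1, q2, q3, q4, q5, q6, q7}), so by Hall's theorem at most 7 of the 9 left vertices can be matched.

7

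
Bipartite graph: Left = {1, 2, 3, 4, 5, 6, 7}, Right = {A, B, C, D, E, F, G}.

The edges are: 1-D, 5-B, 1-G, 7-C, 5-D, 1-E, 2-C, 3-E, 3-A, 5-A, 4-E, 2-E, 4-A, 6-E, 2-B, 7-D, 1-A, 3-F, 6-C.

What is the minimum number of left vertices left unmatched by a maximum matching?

0

One maximum matching: 1–G, 2–B, 3–F, 4–A, 5–D, 6–E, 7–C.
This saturates every left vertex, so 7 is the maximum.
That matches 7 of the 7, leaving 0 unmatched; no matching can do better.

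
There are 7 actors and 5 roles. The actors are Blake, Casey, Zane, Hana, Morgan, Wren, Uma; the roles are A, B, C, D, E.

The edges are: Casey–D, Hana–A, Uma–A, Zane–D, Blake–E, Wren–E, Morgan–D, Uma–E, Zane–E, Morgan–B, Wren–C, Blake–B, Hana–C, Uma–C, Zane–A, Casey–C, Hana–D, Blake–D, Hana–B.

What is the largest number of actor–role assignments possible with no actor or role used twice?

A valid assignment of size 5: Blake→E, Casey→D, Zane→A, Hana→C, Morgan→B.
The set {Blake, Casey, Zane, Hana, Morgan, Wren, Uma} has only 5 neighbours ({A, B, C, D, E}), so by Hall's theorem at most 5 of the 7 actors can be matched.

5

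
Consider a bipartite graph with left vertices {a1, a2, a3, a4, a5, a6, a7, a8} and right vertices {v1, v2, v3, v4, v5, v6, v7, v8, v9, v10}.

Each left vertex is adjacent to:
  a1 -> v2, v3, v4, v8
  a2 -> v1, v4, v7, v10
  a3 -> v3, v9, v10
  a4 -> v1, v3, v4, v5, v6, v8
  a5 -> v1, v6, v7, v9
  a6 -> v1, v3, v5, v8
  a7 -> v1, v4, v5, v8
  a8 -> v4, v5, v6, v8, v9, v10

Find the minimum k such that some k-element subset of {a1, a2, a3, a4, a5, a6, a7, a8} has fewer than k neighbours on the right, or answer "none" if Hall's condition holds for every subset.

A matching saturating every left vertex exists, for instance a1→v2, a2→v7, a3→v3, a4→v8, a5→v6, a6→v1, a7→v4, a8→v10.
By Hall's marriage theorem, this means |N(S)| ≥ |S| for every subset S, so no violating subset exists.

none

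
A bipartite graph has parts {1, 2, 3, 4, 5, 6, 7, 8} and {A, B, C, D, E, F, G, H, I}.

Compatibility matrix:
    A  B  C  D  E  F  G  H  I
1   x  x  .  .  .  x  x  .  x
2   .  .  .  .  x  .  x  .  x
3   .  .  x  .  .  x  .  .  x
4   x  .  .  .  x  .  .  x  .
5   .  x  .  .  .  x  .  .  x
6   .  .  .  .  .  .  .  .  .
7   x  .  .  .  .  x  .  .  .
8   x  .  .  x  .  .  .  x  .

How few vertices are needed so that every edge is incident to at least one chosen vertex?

7

A maximum matching has 7 edges (e.g. 1–A, 2–G, 3–C, 4–E, 5–B, 7–F, 8–D).
By König's theorem the minimum vertex cover has the same size. One such cover is {1, 2, 3, 4, 5, 7, 8}.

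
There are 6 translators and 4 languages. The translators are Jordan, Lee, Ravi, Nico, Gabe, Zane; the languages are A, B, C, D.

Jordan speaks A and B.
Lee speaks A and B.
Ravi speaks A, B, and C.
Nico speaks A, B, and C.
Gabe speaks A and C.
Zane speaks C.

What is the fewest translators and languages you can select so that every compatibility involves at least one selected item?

{A, B, C} is a vertex cover of size 3: every edge has an endpoint in this set.
No smaller cover exists because Jordan–A, Lee–B, Ravi–C is a matching of size 3, and a cover must include an endpoint of each of these disjoint edges (König's theorem).

3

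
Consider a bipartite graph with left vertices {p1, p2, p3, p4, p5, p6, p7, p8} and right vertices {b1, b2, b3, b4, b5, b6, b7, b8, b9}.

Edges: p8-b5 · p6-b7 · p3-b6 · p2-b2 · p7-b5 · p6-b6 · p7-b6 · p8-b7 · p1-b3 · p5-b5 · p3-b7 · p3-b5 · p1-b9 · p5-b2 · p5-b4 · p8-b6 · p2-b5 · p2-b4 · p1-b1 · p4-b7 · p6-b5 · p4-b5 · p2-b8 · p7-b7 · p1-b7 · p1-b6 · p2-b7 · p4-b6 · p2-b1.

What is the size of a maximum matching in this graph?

6

A valid assignment of size 6: p1–b3, p2–b1, p3–b7, p4–b6, p5–b4, p6–b5.
The set {p3, p4, p6, p7, p8} has only 3 neighbours ({b5, b6, b7}), so by Hall's theorem at most 6 of the 8 left vertices can be matched.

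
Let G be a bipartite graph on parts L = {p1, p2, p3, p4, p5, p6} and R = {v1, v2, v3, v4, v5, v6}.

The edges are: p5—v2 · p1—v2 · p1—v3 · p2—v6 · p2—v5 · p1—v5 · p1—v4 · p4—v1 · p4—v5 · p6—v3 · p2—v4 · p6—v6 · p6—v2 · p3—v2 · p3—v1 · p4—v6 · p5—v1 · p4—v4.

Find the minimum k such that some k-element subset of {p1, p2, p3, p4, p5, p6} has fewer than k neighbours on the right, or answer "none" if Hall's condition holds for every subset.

none

A matching saturating every left vertex exists, for instance p1→v3, p2→v4, p3→v1, p4→v5, p5→v2, p6→v6.
By Hall's marriage theorem, this means |N(S)| ≥ |S| for every subset S, so no violating subset exists.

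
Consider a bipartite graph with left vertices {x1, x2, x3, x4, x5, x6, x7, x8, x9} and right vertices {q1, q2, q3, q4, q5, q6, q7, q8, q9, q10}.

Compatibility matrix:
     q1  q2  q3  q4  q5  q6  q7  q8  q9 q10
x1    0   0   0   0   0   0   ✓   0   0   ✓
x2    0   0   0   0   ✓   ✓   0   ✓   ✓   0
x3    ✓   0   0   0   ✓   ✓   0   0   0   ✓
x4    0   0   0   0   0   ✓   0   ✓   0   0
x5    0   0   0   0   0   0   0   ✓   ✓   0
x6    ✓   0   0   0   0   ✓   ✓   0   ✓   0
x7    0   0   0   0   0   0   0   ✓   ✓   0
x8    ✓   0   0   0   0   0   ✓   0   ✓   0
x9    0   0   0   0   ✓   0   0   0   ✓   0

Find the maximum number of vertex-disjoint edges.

One maximum matching: x1–q10, x2–q5, x3–q1, x4–q6, x5–q9, x6–q7, x7–q8.
The set {x1, x2, x3, x4, x5, x6, x7, x8, x9} has only 7 neighbours ({q1, q10, q5, q6, q7, q8, q9}), so by Hall's theorem at most 7 of the 9 left vertices can be matched.

7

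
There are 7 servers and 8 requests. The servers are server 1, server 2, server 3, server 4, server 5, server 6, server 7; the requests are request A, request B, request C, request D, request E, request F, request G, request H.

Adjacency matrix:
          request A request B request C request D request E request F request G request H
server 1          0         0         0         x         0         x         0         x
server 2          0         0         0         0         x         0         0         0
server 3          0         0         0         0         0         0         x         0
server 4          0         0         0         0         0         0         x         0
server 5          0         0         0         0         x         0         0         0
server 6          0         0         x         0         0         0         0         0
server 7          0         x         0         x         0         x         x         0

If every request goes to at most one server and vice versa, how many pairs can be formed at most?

A valid assignment of size 5: server 1-request F, server 2-request E, server 3-request G, server 6-request C, server 7-request D.
The set {server 2, server 3, server 4, server 5} has only 2 neighbours ({request E, request G}), so by Hall's theorem at most 5 of the 7 servers can be matched.

5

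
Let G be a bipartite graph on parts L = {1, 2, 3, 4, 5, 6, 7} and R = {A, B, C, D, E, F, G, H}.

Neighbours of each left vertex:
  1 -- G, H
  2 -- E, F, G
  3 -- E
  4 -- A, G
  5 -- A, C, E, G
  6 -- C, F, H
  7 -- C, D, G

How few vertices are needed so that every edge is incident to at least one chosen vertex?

A maximum matching has 7 edges (e.g. 1–H, 2–G, 3–E, 4–A, 5–C, 6–F, 7–D).
By König's theorem the minimum vertex cover has the same size. One such cover is {1, 2, 3, 4, 5, 6, 7}.

7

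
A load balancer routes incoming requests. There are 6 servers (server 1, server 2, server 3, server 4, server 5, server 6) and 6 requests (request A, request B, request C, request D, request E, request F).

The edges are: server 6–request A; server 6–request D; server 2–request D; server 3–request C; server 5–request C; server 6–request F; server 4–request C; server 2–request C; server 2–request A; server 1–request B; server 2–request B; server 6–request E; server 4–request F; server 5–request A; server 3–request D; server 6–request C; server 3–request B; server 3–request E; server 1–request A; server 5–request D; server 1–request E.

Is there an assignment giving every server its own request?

Yes

One maximum matching: server 1→request B, server 2→request C, server 3→request D, server 4→request F, server 5→request A, server 6→request E.
Every server is matched, so this is a perfect matching.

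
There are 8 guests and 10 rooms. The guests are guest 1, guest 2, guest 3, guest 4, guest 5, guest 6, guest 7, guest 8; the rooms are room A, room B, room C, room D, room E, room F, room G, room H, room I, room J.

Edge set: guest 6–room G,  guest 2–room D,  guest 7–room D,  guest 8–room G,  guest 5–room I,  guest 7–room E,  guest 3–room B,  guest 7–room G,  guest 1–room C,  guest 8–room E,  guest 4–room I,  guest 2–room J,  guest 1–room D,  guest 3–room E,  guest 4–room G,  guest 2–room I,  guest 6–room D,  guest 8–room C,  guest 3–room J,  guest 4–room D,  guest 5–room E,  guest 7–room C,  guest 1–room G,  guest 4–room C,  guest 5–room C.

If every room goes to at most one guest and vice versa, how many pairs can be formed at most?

One maximum matching: guest 1–room C, guest 2–room J, guest 3–room B, guest 4–room I, guest 5–room E, guest 6–room D, guest 7–room G.
The set {guest 1, guest 4, guest 5, guest 6, guest 7, guest 8} has only 5 neighbours ({room C, room D, room E, room G, room I}), so by Hall's theorem at most 7 of the 8 guests can be matched.

7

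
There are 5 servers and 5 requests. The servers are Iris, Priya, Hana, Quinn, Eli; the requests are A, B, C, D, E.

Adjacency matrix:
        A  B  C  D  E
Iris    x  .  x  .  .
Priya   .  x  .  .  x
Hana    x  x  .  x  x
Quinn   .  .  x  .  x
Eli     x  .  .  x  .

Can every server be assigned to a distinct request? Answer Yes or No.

Yes

One maximum matching: Iris-A, Priya-E, Hana-B, Quinn-C, Eli-D.
All 5 servers are covered.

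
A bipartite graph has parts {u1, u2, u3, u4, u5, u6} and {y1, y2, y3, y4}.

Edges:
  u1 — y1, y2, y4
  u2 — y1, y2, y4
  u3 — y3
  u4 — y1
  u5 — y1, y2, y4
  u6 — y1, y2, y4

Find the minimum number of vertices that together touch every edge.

The 4 edges u1–y4, u2–y2, u3–y3, u4–y1 form a matching, so any vertex cover needs at least 4 vertices (one per matched edge).
Conversely {u3, y1, y2, y4} meets every edge and has exactly 4 vertices, so 4 is optimal.

4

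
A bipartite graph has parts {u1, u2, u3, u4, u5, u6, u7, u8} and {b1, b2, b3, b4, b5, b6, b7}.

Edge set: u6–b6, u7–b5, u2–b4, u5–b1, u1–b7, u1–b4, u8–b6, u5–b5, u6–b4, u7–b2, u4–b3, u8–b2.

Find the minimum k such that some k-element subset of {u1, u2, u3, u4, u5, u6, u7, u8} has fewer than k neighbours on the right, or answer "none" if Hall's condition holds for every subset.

1

Take S = {u3}. Its neighbourhood is {}, so |N(S)| = 0 < |S| = 1.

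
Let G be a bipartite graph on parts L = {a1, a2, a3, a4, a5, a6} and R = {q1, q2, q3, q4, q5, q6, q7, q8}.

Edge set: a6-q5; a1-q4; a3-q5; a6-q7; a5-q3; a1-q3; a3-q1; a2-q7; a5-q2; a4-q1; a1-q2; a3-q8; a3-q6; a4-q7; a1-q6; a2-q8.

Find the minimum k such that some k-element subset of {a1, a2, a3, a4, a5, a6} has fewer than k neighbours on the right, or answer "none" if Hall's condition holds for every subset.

A matching saturating every left vertex exists, for instance a1→q2, a2→q8, a3→q6, a4→q1, a5→q3, a6→q7.
By Hall's marriage theorem, this means |N(S)| ≥ |S| for every subset S, so no violating subset exists.

none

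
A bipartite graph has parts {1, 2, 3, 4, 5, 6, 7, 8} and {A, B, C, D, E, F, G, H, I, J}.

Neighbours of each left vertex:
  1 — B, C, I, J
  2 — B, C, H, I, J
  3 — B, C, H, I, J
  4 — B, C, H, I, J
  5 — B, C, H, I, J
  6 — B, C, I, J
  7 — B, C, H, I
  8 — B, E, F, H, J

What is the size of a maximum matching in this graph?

6

A valid assignment of size 6: 1-C, 2-I, 3-B, 4-H, 5-J, 8-E.
The set {1, 2, 3, 4, 5, 6, 7} has only 5 neighbours ({B, C, H, I, J}), so by Hall's theorem at most 6 of the 8 left vertices can be matched.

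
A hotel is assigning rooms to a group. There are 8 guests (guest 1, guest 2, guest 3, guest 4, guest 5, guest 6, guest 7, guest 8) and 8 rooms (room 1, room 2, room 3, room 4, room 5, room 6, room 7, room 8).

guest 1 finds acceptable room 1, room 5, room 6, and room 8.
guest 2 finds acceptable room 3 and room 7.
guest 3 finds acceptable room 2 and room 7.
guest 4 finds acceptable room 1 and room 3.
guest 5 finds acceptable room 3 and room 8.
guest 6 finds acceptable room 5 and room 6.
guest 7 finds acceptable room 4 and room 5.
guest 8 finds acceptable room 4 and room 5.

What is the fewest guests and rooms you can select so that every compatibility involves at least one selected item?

8

The 8 edges guest 1–room 8, guest 2–room 7, guest 3–room 2, guest 4–room 1, guest 5–room 3, guest 6–room 6, guest 7–room 5, guest 8–room 4 form a matching, so any vertex cover needs at least 8 vertices (one per matched edge).
Conversely {guest 1, guest 2, guest 3, guest 4, guest 5, guest 6, guest 7, guest 8} meets every edge and has exactly 8 vertices, so 8 is optimal.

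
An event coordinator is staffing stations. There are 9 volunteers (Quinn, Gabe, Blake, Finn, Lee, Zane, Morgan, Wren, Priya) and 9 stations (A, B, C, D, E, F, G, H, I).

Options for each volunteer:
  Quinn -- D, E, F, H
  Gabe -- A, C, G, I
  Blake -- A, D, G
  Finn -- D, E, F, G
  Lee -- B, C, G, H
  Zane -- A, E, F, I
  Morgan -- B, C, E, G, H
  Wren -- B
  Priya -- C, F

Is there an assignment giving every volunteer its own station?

For example, pair Quinn→H, Gabe→I, Blake→D, Finn→E, Lee→C, Zane→A, Morgan→G, Wren→B, Priya→F.
All 9 volunteers are covered.

Yes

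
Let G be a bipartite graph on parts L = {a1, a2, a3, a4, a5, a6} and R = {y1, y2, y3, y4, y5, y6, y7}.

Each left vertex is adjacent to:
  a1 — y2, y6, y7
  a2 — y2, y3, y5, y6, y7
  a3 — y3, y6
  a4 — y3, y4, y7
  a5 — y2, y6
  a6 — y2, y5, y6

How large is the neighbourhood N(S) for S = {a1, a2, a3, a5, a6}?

The union of neighbours of {a1, a2, a3, a5, a6} is {y2, y3, y5, y6, y7}, which has 5 elements.
Since |N(S)| = 5 ≥ |S| = 5, Hall's condition holds for this subset.

5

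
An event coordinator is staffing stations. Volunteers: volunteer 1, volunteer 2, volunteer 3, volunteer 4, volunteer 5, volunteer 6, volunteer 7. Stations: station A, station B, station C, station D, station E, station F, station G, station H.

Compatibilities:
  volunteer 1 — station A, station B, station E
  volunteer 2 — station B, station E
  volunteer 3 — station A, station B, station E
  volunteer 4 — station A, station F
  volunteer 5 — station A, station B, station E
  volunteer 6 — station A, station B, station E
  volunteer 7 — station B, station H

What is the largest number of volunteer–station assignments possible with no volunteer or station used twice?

A valid assignment of size 5: volunteer 1-station B, volunteer 2-station E, volunteer 3-station A, volunteer 4-station F, volunteer 7-station H.
The set {volunteer 1, volunteer 2, volunteer 3, volunteer 5, volunteer 6} has only 3 neighbours ({station A, station B, station E}), so by Hall's theorem at most 5 of the 7 volunteers can be matched.

5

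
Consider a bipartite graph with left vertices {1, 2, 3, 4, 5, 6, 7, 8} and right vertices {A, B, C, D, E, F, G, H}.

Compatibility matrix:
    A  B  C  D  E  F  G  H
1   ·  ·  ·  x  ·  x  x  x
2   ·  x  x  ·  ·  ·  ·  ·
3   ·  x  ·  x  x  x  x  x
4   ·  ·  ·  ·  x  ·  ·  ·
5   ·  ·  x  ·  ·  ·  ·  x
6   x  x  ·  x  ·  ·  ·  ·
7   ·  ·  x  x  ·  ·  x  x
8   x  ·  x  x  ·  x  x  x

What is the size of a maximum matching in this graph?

8

One maximum matching: 1-D, 2-B, 3-F, 4-E, 5-H, 6-A, 7-C, 8-G.
All 8 left vertices are matched, so no larger matching exists.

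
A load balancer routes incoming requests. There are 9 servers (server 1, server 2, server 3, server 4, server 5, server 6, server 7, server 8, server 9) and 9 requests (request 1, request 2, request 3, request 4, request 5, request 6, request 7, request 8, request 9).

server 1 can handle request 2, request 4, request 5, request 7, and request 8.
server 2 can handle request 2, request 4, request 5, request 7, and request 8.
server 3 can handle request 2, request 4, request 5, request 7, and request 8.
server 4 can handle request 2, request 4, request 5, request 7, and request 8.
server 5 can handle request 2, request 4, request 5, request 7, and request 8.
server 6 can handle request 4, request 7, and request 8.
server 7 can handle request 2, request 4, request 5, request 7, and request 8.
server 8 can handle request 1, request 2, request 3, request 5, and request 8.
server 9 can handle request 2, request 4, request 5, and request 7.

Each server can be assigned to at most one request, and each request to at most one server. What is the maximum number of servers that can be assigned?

6

A valid assignment of size 6: server 1–request 8, server 2–request 5, server 3–request 2, server 4–request 4, server 5–request 7, server 8–request 3.
The set {server 1, server 2, server 3, server 4, server 5, server 6, server 7, server 9} has only 5 neighbours ({request 2, request 4, request 5, request 7, request 8}), so by Hall's theorem at most 6 of the 9 servers can be matched.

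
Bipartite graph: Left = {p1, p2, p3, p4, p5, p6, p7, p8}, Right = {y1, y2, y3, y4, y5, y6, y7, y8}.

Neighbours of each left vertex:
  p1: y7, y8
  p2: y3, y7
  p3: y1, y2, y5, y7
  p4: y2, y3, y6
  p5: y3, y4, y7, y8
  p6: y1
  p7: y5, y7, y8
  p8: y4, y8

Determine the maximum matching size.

One maximum matching: p1–y7, p2–y3, p3–y2, p4–y6, p5–y4, p6–y1, p7–y5, p8–y8.
All 8 left vertices are matched, so no larger matching exists.

8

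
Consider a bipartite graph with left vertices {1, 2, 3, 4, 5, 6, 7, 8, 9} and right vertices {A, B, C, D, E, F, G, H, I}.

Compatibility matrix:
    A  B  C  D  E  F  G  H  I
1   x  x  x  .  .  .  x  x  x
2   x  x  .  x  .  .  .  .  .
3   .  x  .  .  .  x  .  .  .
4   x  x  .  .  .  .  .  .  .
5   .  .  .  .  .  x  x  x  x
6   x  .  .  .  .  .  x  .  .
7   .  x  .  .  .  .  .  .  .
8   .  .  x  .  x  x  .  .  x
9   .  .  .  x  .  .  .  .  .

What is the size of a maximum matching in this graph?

8

One maximum matching: 1–H, 2–D, 3–F, 4–A, 5–I, 6–G, 7–B, 8–E.
The set {2, 4, 7, 9} has only 3 neighbours ({A, B, D}), so by Hall's theorem at most 8 of the 9 left vertices can be matched.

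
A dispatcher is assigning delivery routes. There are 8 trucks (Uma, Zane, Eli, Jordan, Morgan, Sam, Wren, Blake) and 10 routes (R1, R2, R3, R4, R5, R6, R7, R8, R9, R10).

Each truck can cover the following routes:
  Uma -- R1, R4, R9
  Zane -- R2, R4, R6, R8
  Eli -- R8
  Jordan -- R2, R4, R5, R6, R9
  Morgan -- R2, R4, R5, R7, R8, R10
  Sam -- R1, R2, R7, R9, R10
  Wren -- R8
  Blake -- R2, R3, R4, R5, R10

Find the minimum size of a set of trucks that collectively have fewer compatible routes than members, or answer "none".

2

Take S = {Eli, Wren}. Its neighbourhood is {R8}, so |N(S)| = 1 < |S| = 2.
No single vertex violates Hall's condition since each has at least one neighbour, so 2 is the minimum.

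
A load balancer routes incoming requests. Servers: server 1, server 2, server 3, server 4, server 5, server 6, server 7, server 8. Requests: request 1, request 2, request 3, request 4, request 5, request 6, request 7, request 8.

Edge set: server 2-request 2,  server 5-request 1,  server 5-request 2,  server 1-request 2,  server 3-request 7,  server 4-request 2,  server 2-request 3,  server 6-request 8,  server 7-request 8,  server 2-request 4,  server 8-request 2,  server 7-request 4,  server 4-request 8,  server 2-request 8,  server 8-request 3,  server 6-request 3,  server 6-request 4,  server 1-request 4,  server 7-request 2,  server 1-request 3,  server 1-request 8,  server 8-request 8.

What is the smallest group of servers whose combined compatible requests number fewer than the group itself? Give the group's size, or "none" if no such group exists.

Take S = {server 1, server 2, server 4, server 6, server 7}. Its neighbourhood is {request 2, request 3, request 4, request 8}, so |N(S)| = 4 < |S| = 5.
Every subset of size less than 5 has at least as many neighbours as members, so 5 is the minimum.

5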